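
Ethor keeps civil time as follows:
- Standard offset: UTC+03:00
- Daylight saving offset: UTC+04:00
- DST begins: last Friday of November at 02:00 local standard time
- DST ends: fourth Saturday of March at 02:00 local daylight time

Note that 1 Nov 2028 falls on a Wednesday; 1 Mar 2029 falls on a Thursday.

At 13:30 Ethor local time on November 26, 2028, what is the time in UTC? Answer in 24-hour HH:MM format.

1 November 2028 is a Wednesday, so Fridays fall on 3, 10, 17, 24; the last is November 24.
1 March 2029 is a Thursday, so the first Saturday is March 3 and the fourth is March 24.
Daylight saving runs 24 November 2028 – 24 March 2029; November 26, 2028 is inside that window, so Ethor is at UTC+04:00.
13:30 local − 4h = 09:30 UTC.

09:30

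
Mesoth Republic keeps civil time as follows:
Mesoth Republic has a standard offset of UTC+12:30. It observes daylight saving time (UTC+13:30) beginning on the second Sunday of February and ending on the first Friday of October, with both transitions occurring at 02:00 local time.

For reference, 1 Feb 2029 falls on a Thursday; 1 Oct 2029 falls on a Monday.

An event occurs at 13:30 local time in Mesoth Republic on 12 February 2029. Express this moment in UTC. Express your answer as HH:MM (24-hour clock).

00:00

1 February 2029 is a Thursday, so the first Sunday is February 4 and the second is February 11.
1 October 2029 is a Monday, so the first Friday is October 5.
12 February 2029 lies within the daylight-saving period (11 February – 5 October), so Mesoth Republic is on daylight time, UTC+13:30.
13:30 local − 13h30m = 00:00 UTC.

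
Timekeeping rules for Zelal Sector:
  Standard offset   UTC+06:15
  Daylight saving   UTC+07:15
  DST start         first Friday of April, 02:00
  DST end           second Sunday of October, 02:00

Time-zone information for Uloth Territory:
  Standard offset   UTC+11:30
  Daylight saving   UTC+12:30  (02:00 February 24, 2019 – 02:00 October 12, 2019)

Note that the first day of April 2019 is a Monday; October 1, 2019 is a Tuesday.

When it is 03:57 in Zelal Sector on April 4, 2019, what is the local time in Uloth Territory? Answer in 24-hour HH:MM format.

1 April 2019 is a Monday, so the first Friday is April 5.
1 October 2019 is a Tuesday, so the first Sunday is October 6 and the second is October 13.
April 4, 2019 does not fall between 5 April and 13 October, so daylight saving is not in effect and Zelal Sector is at UTC+06:15.
03:57 Zelal Sector − 6h15m = 21:42 UTC (rolling into the previous day, 3 April 2019).
At the standard offset (UTC+11:30), 21:42 UTC + 11h30m = 09:12 Uloth Territory standard time (rolling into the next day, 4 April 2019).
Daylight saving runs 24 February – 12 October; the standard-time date in Uloth Territory, April 4, 2019, is inside that window, so Uloth Territory is at UTC+12:30.
21:42 UTC + 12h30m = 10:12 Uloth Territory (rolling into the next day, 4 April 2019).

10:12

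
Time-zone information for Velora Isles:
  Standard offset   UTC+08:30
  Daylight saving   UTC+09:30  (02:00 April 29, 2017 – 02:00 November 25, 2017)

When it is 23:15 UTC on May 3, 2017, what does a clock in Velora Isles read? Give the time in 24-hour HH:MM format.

At the standard offset (UTC+08:30), 23:15 UTC + 8h30m = 07:45 Velora Isles standard time (rolling into the next day, 4 May 2017).
The standard-time date in Velora Isles, May 4, 2017, falls between 29 April and 25 November, so daylight saving is in effect and Velora Isles is at UTC+09:30.
23:15 UTC + 9h30m = 08:45 local (rolling into the next day, 4 May 2017).

08:45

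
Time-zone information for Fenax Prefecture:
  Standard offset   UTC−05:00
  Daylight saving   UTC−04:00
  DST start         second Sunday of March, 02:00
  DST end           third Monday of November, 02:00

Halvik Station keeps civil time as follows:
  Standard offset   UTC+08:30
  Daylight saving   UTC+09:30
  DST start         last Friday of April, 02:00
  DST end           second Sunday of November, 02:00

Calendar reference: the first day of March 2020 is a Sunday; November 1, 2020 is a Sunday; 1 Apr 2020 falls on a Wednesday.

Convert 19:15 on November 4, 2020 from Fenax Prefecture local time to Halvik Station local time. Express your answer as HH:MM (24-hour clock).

1 March 2020 is a Sunday, so the first Sunday is March 1 and the second is March 8.
1 November 2020 is a Sunday, so the first Monday is November 2 and the third is November 16.
Daylight saving runs 8 March – 16 November; November 4, 2020 is inside that window, so Fenax Prefecture is at UTC−04:00.
19:15 Fenax Prefecture + 4h = 23:15 UTC.
1 April 2020 is a Wednesday, so Fridays fall on 3, 10, 17, 24; the last is April 24.
1 November 2020 is a Sunday, so the first Sunday is November 1 and the second is November 8.
At the standard offset (UTC+08:30), 23:15 UTC + 8h30m = 07:45 Halvik Station standard time (rolling into the next day, 5 November 2020).
The standard-time date in Halvik Station, November 5, 2020, lies within the daylight-saving period (24 April – 8 November), so Halvik Station is on daylight time, UTC+09:30.
23:15 UTC + 9h30m = 08:45 Halvik Station (rolling into the next day, 5 November 2020).

08:45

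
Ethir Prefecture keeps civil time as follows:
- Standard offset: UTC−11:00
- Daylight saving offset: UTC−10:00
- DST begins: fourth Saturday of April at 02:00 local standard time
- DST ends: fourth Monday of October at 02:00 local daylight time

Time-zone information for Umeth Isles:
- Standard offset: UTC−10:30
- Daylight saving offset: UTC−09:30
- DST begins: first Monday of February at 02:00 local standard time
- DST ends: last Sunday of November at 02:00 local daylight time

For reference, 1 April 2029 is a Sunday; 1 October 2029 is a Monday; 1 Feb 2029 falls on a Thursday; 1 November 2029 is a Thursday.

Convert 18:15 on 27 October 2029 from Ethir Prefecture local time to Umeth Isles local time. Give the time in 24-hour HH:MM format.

19:45

1 April 2029 is a Sunday, so the first Saturday is April 7 and the fourth is April 28.
1 October 2029 is a Monday, so the first Monday is October 1 and the fourth is October 22.
Daylight saving runs 28 April – 22 October; 27 October 2029 is outside that window, so Ethir Prefecture is on standard time at UTC−11:00.
18:15 Ethir Prefecture + 11h = 05:15 UTC (rolling into the next day, 28 October 2029).
1 February 2029 is a Thursday, so the first Monday is February 5.
1 November 2029 is a Thursday, so Sundays fall on 4, 11, 18, 25; the last is November 25.
At the standard offset (UTC−10:30), 05:15 UTC − 10h30m = 18:45 Umeth Isles standard time (rolling into the previous day, 27 October 2029).
The standard-time date in Umeth Isles, 27 October 2029, lies within the daylight-saving period (5 February – 25 November), so Umeth Isles is on daylight time, UTC−09:30.
05:15 UTC − 9h30m = 19:45 Umeth Isles (rolling into the previous day, 27 October 2029).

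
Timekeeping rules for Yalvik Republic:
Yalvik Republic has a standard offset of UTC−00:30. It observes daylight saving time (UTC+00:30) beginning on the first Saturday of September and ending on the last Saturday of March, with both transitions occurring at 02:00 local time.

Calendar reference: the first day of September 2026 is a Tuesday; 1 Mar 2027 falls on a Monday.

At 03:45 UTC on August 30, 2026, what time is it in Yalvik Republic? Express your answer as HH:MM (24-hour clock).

1 September 2026 is a Tuesday, so the first Saturday is September 5.
1 March 2027 is a Monday, so Saturdays fall on 6, 13, 20, 27; the last is March 27.
At the standard offset (UTC−00:30), 03:45 UTC − 0h30m = 03:15 Yalvik Republic standard time.
Daylight saving runs 5 September 2026 – 27 March 2027; the standard-time date in Yalvik Republic, August 30, 2026, is outside that window, so Yalvik Republic is on standard time at UTC−00:30.
03:45 UTC − 0h30m = 03:15 local.

03:15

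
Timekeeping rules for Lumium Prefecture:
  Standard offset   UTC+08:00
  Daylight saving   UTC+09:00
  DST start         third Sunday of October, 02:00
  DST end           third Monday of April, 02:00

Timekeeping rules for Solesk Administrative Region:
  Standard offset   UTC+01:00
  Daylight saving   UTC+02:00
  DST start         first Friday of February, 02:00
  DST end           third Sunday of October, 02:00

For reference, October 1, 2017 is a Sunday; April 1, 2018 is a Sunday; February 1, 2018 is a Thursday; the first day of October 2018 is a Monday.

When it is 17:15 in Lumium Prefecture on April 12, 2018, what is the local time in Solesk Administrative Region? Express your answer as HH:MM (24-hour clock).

10:15

1 October 2017 is a Sunday, so the first Sunday is October 1 and the third is October 15.
1 April 2018 is a Sunday, so the first Monday is April 2 and the third is April 16.
April 12, 2018 lies within the daylight-saving period (15 October 2017 – 16 April 2018), so Lumium Prefecture is on daylight time, UTC+09:00.
17:15 Lumium Prefecture − 9h = 08:15 UTC.
1 February 2018 is a Thursday, so the first Friday is February 2.
1 October 2018 is a Monday, so the first Sunday is October 7 and the third is October 21.
At the standard offset (UTC+01:00), 08:15 UTC + 1h = 09:15 Solesk Administrative Region standard time.
Daylight saving runs 2 February – 21 October; the standard-time date in Solesk Administrative Region, April 12, 2018, is inside that window, so Solesk Administrative Region is at UTC+02:00.
08:15 UTC + 2h = 10:15 Solesk Administrative Region.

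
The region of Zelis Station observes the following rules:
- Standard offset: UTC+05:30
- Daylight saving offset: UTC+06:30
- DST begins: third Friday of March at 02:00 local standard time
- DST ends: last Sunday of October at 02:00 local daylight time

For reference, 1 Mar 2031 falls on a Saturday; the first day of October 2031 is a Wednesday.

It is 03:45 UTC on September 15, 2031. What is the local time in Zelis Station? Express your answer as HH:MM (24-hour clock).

10:15

1 March 2031 is a Saturday, so the first Friday is March 7 and the third is March 21.
1 October 2031 is a Wednesday, so Sundays fall on 5, 12, 19, 26; the last is October 26.
At the standard offset (UTC+05:30), 03:45 UTC + 5h30m = 09:15 Zelis Station standard time.
Daylight saving runs 21 March – 26 October; the standard-time date in Zelis Station, September 15, 2031, is inside that window, so Zelis Station is at UTC+06:30.
03:45 UTC + 6h30m = 10:15 local.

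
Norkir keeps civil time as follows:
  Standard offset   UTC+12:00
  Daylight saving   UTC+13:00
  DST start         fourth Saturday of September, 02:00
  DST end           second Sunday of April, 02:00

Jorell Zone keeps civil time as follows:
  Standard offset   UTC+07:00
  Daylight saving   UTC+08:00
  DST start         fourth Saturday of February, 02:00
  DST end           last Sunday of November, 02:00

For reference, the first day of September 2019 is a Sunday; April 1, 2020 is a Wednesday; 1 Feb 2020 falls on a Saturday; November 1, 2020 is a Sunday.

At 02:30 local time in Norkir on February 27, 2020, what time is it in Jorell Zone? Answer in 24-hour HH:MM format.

1 September 2019 is a Sunday, so the first Saturday is September 7 and the fourth is September 28.
1 April 2020 is a Wednesday, so the first Sunday is April 5 and the second is April 12.
February 27, 2020 falls between 28 September 2019 and 12 April 2020, so daylight saving is in effect and Norkir is at UTC+13:00.
02:30 Norkir − 13h = 13:30 UTC (rolling into the previous day, 26 February 2020).
1 February 2020 is a Saturday, so the first Saturday is February 1 and the fourth is February 22.
1 November 2020 is a Sunday, so Sundays fall on 1, 8, 15, 22, 29; the last is November 29.
At the standard offset (UTC+07:00), 13:30 UTC + 7h = 20:30 Jorell Zone standard time.
Daylight saving runs 22 February – 29 November; the standard-time date in Jorell Zone, February 26, 2020, is inside that window, so Jorell Zone is at UTC+08:00.
13:30 UTC + 8h = 21:30 Jorell Zone.

21:30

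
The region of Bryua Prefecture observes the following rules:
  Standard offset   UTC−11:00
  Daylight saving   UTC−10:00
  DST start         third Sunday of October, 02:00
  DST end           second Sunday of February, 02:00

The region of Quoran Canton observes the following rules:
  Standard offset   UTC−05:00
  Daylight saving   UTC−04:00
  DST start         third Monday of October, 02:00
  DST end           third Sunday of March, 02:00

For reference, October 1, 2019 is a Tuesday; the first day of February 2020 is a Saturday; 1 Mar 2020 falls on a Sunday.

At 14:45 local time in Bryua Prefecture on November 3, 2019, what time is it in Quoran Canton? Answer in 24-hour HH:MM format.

20:45

1 October 2019 is a Tuesday, so the first Sunday is October 6 and the third is October 20.
1 February 2020 is a Saturday, so the first Sunday is February 2 and the second is February 9.
November 3, 2019 lies within the daylight-saving period (20 October 2019 – 9 February 2020), so Bryua Prefecture is on daylight time, UTC−10:00.
14:45 Bryua Prefecture + 10h = 00:45 UTC (rolling into the next day, 4 November 2019).
1 October 2019 is a Tuesday, so the first Monday is October 7 and the third is October 21.
1 March 2020 is a Sunday, so the first Sunday is March 1 and the third is March 15.
At the standard offset (UTC−05:00), 00:45 UTC − 5h = 19:45 Quoran Canton standard time (rolling into the previous day, 3 November 2019).
The standard-time date in Quoran Canton, November 3, 2019, falls between 21 October 2019 and 15 March 2020, so daylight saving is in effect and Quoran Canton is at UTC−04:00.
00:45 UTC − 4h = 20:45 Quoran Canton (rolling into the previous day, 3 November 2019).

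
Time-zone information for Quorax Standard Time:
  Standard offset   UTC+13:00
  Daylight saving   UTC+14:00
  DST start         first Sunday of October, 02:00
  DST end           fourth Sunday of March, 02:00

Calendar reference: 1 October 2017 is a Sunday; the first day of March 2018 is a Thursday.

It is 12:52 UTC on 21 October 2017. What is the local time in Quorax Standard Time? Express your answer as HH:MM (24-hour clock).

02:52

1 October 2017 is a Sunday, so the first Sunday is October 1.
1 March 2018 is a Thursday, so the first Sunday is March 4 and the fourth is March 25.
At the standard offset (UTC+13:00), 12:52 UTC + 13h = 01:52 Quorax Standard Time standard time (rolling into the next day, 22 October 2017).
The standard-time date in Quorax Standard Time, 22 October 2017, falls between 1 October 2017 and 25 March 2018, so daylight saving is in effect and Quorax Standard Time is at UTC+14:00.
12:52 UTC + 14h = 02:52 local (rolling into the next day, 22 October 2017).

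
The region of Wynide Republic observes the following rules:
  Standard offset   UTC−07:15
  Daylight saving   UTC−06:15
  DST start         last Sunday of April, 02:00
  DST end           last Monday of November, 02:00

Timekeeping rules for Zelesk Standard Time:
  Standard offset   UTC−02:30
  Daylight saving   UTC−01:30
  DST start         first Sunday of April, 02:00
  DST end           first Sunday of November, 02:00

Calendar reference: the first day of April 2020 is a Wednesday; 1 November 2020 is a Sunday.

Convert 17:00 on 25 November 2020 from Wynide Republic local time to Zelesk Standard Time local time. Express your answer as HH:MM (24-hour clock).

1 April 2020 is a Wednesday, so Sundays fall on 5, 12, 19, 26; the last is April 26.
1 November 2020 is a Sunday, so Mondays fall on 2, 9, 16, 23, 30; the last is November 30.
Daylight saving runs 26 April – 30 November; 25 November 2020 is inside that window, so Wynide Republic is at UTC−06:15.
17:00 Wynide Republic + 6h15m = 23:15 UTC.
1 April 2020 is a Wednesday, so the first Sunday is April 5.
1 November 2020 is a Sunday, so the first Sunday is November 1.
At the standard offset (UTC−02:30), 23:15 UTC − 2h30m = 20:45 Zelesk Standard Time standard time.
Daylight saving runs 5 April – 1 November; the standard-time date in Zelesk Standard Time, 25 November 2020, is outside that window, so Zelesk Standard Time is on standard time at UTC−02:30.
23:15 UTC − 2h30m = 20:45 Zelesk Standard Time.

20:45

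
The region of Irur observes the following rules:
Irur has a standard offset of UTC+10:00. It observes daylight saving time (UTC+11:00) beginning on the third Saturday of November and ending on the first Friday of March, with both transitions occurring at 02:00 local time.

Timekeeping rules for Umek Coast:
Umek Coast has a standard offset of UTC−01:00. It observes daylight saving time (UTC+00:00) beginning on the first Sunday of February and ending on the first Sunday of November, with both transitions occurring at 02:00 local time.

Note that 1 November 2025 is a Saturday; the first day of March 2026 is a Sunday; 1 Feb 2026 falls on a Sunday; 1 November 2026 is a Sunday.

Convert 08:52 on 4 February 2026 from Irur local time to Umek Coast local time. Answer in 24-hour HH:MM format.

1 November 2025 is a Saturday, so the first Saturday is November 1 and the third is November 15.
1 March 2026 is a Sunday, so the first Friday is March 6.
Daylight saving runs 15 November 2025 – 6 March 2026; 4 February 2026 is inside that window, so Irur is at UTC+11:00.
08:52 Irur − 11h = 21:52 UTC (rolling into the previous day, 3 February 2026).
1 February 2026 is a Sunday, so the first Sunday is February 1.
1 November 2026 is a Sunday, so the first Sunday is November 1.
At the standard offset (UTC−01:00), 21:52 UTC − 1h = 20:52 Umek Coast standard time.
The standard-time date in Umek Coast, 3 February 2026, falls between 1 February and 1 November, so daylight saving is in effect and Umek Coast is at UTC+00:00.
21:52 UTC + 0h = 21:52 Umek Coast.

21:52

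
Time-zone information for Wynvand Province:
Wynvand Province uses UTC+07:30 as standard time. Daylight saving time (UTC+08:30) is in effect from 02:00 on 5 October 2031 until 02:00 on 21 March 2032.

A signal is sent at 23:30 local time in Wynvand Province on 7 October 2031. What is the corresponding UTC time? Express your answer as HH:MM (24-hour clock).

15:00

7 October 2031 lies within the daylight-saving period (5 October 2031 – 21 March 2032), so Wynvand Province is on daylight time, UTC+08:30.
23:30 local − 8h30m = 15:00 UTC.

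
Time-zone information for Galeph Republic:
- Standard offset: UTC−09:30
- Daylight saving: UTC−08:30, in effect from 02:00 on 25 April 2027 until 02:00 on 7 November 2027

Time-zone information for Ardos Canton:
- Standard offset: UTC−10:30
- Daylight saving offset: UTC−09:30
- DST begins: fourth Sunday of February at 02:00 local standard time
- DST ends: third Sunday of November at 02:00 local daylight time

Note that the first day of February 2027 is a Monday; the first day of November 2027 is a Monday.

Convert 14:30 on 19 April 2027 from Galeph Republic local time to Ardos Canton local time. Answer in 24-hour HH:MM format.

Daylight saving runs 25 April – 7 November; 19 April 2027 is outside that window, so Galeph Republic is on standard time at UTC−09:30.
14:30 Galeph Republic + 9h30m = 00:00 UTC (rolling into the next day, 20 April 2027).
1 February 2027 is a Monday, so the first Sunday is February 7 and the fourth is February 28.
1 November 2027 is a Monday, so the first Sunday is November 7 and the third is November 21.
At the standard offset (UTC−10:30), 00:00 UTC − 10h30m = 13:30 Ardos Canton standard time (rolling into the previous day, 19 April 2027).
The standard-time date in Ardos Canton, 19 April 2027, lies within the daylight-saving period (28 February – 21 November), so Ardos Canton is on daylight time, UTC−09:30.
00:00 UTC − 9h30m = 14:30 Ardos Canton (rolling into the previous day, 19 April 2027).

14:30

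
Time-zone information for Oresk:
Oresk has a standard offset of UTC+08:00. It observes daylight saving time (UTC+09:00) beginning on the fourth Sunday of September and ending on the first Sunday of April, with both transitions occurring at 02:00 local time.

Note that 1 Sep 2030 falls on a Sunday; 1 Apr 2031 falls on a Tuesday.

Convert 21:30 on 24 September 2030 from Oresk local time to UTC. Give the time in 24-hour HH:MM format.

12:30

1 September 2030 is a Sunday, so the first Sunday is September 1 and the fourth is September 22.
1 April 2031 is a Tuesday, so the first Sunday is April 6.
Daylight saving runs 22 September 2030 – 6 April 2031; 24 September 2030 is inside that window, so Oresk is at UTC+09:00.
21:30 local − 9h = 12:30 UTC.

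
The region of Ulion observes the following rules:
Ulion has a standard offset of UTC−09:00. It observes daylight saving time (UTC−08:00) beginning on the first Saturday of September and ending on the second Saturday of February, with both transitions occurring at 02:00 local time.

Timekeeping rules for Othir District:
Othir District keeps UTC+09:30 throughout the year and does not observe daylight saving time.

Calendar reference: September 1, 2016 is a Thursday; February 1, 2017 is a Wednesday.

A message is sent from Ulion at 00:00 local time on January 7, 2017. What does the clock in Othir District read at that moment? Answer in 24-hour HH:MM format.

1 September 2016 is a Thursday, so the first Saturday is September 3.
1 February 2017 is a Wednesday, so the first Saturday is February 4 and the second is February 11.
Daylight saving runs 3 September 2016 – 11 February 2017; January 7, 2017 is inside that window, so Ulion is at UTC−08:00.
00:00 Ulion + 8h = 08:00 UTC.
Othir District stays on UTC+09:30 all year.
08:00 UTC + 9h30m = 17:30 Othir District.

17:30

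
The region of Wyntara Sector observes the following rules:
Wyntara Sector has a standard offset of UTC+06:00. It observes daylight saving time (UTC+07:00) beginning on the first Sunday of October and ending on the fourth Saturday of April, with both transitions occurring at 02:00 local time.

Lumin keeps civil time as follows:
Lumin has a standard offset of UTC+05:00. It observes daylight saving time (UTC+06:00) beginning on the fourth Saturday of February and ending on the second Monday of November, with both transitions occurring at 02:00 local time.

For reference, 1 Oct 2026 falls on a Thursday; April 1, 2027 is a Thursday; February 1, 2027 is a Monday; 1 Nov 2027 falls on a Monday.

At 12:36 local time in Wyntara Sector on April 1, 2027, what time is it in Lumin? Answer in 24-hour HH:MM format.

11:36

1 October 2026 is a Thursday, so the first Sunday is October 4.
1 April 2027 is a Thursday, so the first Saturday is April 3 and the fourth is April 24.
Daylight saving runs 4 October 2026 – 24 April 2027; April 1, 2027 is inside that window, so Wyntara Sector is at UTC+07:00.
12:36 Wyntara Sector − 7h = 05:36 UTC.
1 February 2027 is a Monday, so the first Saturday is February 6 and the fourth is February 27.
1 November 2027 is a Monday, so the first Monday is November 1 and the second is November 8.
At the standard offset (UTC+05:00), 05:36 UTC + 5h = 10:36 Lumin standard time.
The standard-time date in Lumin, April 1, 2027, lies within the daylight-saving period (27 February – 8 November), so Lumin is on daylight time, UTC+06:00.
05:36 UTC + 6h = 11:36 Lumin.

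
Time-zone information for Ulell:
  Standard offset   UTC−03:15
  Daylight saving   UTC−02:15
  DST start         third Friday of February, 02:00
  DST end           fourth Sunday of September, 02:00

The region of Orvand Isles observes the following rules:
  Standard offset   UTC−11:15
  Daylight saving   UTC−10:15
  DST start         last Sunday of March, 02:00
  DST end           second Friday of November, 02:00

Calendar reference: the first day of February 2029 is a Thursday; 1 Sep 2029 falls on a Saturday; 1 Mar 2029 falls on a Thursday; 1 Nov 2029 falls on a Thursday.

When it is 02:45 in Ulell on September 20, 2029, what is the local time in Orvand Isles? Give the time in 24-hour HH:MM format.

1 February 2029 is a Thursday, so the first Friday is February 2 and the third is February 16.
1 September 2029 is a Saturday, so the first Sunday is September 2 and the fourth is September 23.
September 20, 2029 lies within the daylight-saving period (16 February – 23 September), so Ulell is on daylight time, UTC−02:15.
02:45 Ulell + 2h15m = 05:00 UTC.
1 March 2029 is a Thursday, so Sundays fall on 4, 11, 18, 25; the last is March 25.
1 November 2029 is a Thursday, so the first Friday is November 2 and the second is November 9.
At the standard offset (UTC−11:15), 05:00 UTC − 11h15m = 17:45 Orvand Isles standard time (rolling into the previous day, 19 September 2029).
Daylight saving runs 25 March – 9 November; the standard-time date in Orvand Isles, September 19, 2029, is inside that window, so Orvand Isles is at UTC−10:15.
05:00 UTC − 10h15m = 18:45 Orvand Isles (rolling into the previous day, 19 September 2029).

18:45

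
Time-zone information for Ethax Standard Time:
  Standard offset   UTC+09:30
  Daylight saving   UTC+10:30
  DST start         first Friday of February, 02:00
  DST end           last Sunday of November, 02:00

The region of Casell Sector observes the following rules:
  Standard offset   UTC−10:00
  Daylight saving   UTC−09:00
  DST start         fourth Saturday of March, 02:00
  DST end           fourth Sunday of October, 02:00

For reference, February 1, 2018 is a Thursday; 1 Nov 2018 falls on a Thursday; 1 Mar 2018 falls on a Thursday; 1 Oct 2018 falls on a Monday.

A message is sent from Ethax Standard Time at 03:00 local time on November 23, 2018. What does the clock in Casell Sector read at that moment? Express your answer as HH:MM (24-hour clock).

06:30

1 February 2018 is a Thursday, so the first Friday is February 2.
1 November 2018 is a Thursday, so Sundays fall on 4, 11, 18, 25; the last is November 25.
Daylight saving runs 2 February – 25 November; November 23, 2018 is inside that window, so Ethax Standard Time is at UTC+10:30.
03:00 Ethax Standard Time − 10h30m = 16:30 UTC (rolling into the previous day, 22 November 2018).
1 March 2018 is a Thursday, so the first Saturday is March 3 and the fourth is March 24.
1 October 2018 is a Monday, so the first Sunday is October 7 and the fourth is October 28.
At the standard offset (UTC−10:00), 16:30 UTC − 10h = 06:30 Casell Sector standard time.
The standard-time date in Casell Sector, November 22, 2018, does not fall between 24 March and 28 October, so daylight saving is not in effect and Casell Sector is at UTC−10:00.
16:30 UTC − 10h = 06:30 Casell Sector.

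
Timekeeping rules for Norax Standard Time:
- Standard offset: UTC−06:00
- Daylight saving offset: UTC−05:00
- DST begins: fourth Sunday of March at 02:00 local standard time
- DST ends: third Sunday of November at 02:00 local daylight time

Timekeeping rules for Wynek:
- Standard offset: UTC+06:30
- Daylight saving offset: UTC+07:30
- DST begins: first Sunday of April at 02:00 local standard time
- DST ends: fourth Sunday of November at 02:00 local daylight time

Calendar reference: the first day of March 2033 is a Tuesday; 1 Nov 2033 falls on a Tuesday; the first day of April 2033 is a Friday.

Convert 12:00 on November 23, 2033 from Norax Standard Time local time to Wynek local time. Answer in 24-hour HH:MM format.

1 March 2033 is a Tuesday, so the first Sunday is March 6 and the fourth is March 27.
1 November 2033 is a Tuesday, so the first Sunday is November 6 and the third is November 20.
November 23, 2033 is outside the daylight-saving period (27 March – 20 November), so Norax Standard Time is on standard time, UTC−06:00.
12:00 Norax Standard Time + 6h = 18:00 UTC.
1 April 2033 is a Friday, so the first Sunday is April 3.
1 November 2033 is a Tuesday, so the first Sunday is November 6 and the fourth is November 27.
At the standard offset (UTC+06:30), 18:00 UTC + 6h30m = 00:30 Wynek standard time (rolling into the next day, 24 November 2033).
The standard-time date in Wynek, November 24, 2033, falls between 3 April and 27 November, so daylight saving is in effect and Wynek is at UTC+07:30.
18:00 UTC + 7h30m = 01:30 Wynek (rolling into the next day, 24 November 2033).

01:30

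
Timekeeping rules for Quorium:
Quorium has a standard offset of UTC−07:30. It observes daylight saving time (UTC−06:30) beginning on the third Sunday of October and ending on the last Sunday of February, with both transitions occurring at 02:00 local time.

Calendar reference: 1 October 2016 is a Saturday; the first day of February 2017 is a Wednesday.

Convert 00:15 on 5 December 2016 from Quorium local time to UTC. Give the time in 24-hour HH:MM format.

06:45

1 October 2016 is a Saturday, so the first Sunday is October 2 and the third is October 16.
1 February 2017 is a Wednesday, so Sundays fall on 5, 12, 19, 26; the last is February 26.
5 December 2016 falls between 16 October 2016 and 26 February 2017, so daylight saving is in effect and Quorium is at UTC−06:30.
00:15 local + 6h30m = 06:45 UTC.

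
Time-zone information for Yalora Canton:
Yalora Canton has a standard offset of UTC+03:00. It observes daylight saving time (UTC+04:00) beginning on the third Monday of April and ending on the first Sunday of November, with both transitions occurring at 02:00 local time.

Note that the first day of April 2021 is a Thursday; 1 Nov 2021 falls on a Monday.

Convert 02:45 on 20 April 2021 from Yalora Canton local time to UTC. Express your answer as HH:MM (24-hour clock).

22:45

1 April 2021 is a Thursday, so the first Monday is April 5 and the third is April 19.
1 November 2021 is a Monday, so the first Sunday is November 7.
20 April 2021 falls between 19 April and 7 November, so daylight saving is in effect and Yalora Canton is at UTC+04:00.
02:45 local − 4h = 22:45 UTC (rolling into the previous day, 19 April 2021).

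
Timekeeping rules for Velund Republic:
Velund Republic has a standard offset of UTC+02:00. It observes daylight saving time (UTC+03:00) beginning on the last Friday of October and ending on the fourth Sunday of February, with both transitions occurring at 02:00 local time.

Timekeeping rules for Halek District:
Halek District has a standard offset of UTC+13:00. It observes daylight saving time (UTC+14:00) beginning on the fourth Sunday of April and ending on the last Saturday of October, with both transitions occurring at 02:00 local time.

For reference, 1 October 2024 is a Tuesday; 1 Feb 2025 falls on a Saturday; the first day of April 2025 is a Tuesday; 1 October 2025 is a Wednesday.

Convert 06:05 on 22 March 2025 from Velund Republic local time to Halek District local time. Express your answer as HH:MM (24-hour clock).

17:05

1 October 2024 is a Tuesday, so Fridays fall on 4, 11, 18, 25; the last is October 25.
1 February 2025 is a Saturday, so the first Sunday is February 2 and the fourth is February 23.
22 March 2025 does not fall between 25 October 2024 and 23 February 2025, so daylight saving is not in effect and Velund Republic is at UTC+02:00.
06:05 Velund Republic − 2h = 04:05 UTC.
1 April 2025 is a Tuesday, so the first Sunday is April 6 and the fourth is April 27.
1 October 2025 is a Wednesday, so Saturdays fall on 4, 11, 18, 25; the last is October 25.
At the standard offset (UTC+13:00), 04:05 UTC + 13h = 17:05 Halek District standard time.
Daylight saving runs 27 April – 25 October; the standard-time date in Halek District, 22 March 2025, is outside that window, so Halek District is on standard time at UTC+13:00.
04:05 UTC + 13h = 17:05 Halek District.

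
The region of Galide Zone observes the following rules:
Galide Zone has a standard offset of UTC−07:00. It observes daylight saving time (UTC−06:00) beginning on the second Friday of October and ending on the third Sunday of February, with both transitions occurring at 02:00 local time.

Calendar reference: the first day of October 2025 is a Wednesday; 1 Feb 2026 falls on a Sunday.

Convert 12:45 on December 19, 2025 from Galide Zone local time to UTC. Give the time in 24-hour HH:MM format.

18:45

1 October 2025 is a Wednesday, so the first Friday is October 3 and the second is October 10.
1 February 2026 is a Sunday, so the first Sunday is February 1 and the third is February 15.
December 19, 2025 falls between 10 October 2025 and 15 February 2026, so daylight saving is in effect and Galide Zone is at UTC−06:00.
12:45 local + 6h = 18:45 UTC.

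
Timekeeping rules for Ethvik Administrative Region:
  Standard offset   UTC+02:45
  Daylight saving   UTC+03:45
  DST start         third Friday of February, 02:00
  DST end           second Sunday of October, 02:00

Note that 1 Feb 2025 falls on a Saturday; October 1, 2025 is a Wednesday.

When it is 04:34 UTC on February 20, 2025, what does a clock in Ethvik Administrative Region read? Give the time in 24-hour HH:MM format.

1 February 2025 is a Saturday, so the first Friday is February 7 and the third is February 21.
1 October 2025 is a Wednesday, so the first Sunday is October 5 and the second is October 12.
At the standard offset (UTC+02:45), 04:34 UTC + 2h45m = 07:19 Ethvik Administrative Region standard time.
Daylight saving runs 21 February – 12 October; the standard-time date in Ethvik Administrative Region, February 20, 2025, is outside that window, so Ethvik Administrative Region is on standard time at UTC+02:45.
04:34 UTC + 2h45m = 07:19 local.

07:19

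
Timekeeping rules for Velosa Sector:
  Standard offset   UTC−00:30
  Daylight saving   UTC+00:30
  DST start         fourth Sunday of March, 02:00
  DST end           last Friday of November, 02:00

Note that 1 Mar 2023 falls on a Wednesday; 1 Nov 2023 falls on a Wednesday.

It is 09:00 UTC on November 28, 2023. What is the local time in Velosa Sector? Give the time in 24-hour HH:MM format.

08:30

1 March 2023 is a Wednesday, so the first Sunday is March 5 and the fourth is March 26.
1 November 2023 is a Wednesday, so Fridays fall on 3, 10, 17, 24; the last is November 24.
At the standard offset (UTC−00:30), 09:00 UTC − 0h30m = 08:30 Velosa Sector standard time.
Daylight saving runs 26 March – 24 November; the standard-time date in Velosa Sector, November 28, 2023, is outside that window, so Velosa Sector is on standard time at UTC−00:30.
09:00 UTC − 0h30m = 08:30 local.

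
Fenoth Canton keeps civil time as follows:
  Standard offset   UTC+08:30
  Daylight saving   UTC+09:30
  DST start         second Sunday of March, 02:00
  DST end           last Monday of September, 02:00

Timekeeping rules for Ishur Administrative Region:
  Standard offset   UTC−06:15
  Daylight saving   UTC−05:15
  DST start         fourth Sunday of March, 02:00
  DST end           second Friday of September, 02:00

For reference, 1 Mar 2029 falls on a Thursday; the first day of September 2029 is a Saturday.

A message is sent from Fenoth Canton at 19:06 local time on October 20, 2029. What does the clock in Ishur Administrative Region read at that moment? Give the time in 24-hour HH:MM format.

1 March 2029 is a Thursday, so the first Sunday is March 4 and the second is March 11.
1 September 2029 is a Saturday, so Mondays fall on 3, 10, 17, 24; the last is September 24.
Daylight saving runs 11 March – 24 September; October 20, 2029 is outside that window, so Fenoth Canton is on standard time at UTC+08:30.
19:06 Fenoth Canton − 8h30m = 10:36 UTC.
1 March 2029 is a Thursday, so the first Sunday is March 4 and the fourth is March 25.
1 September 2029 is a Saturday, so the first Friday is September 7 and the second is September 14.
At the standard offset (UTC−06:15), 10:36 UTC − 6h15m = 04:21 Ishur Administrative Region standard time.
The standard-time date in Ishur Administrative Region, October 20, 2029, does not fall between 25 March and 14 September, so daylight saving is not in effect and Ishur Administrative Region is at UTC−06:15.
10:36 UTC − 6h15m = 04:21 Ishur Administrative Region.

04:21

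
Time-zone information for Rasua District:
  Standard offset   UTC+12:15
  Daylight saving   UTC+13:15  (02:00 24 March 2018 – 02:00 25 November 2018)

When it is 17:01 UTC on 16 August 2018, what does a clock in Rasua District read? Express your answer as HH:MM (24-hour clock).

06:16

At the standard offset (UTC+12:15), 17:01 UTC + 12h15m = 05:16 Rasua District standard time (rolling into the next day, 17 August 2018).
The standard-time date in Rasua District, 17 August 2018, falls between 24 March and 25 November, so daylight saving is in effect and Rasua District is at UTC+13:15.
17:01 UTC + 13h15m = 06:16 local (rolling into the next day, 17 August 2018).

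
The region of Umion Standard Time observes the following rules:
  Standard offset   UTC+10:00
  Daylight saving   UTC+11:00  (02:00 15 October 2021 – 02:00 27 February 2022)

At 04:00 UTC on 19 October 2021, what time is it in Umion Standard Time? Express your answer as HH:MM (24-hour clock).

15:00

At the standard offset (UTC+10:00), 04:00 UTC + 10h = 14:00 Umion Standard Time standard time.
Daylight saving runs 15 October 2021 – 27 February 2022; the standard-time date in Umion Standard Time, 19 October 2021, is inside that window, so Umion Standard Time is at UTC+11:00.
04:00 UTC + 11h = 15:00 local.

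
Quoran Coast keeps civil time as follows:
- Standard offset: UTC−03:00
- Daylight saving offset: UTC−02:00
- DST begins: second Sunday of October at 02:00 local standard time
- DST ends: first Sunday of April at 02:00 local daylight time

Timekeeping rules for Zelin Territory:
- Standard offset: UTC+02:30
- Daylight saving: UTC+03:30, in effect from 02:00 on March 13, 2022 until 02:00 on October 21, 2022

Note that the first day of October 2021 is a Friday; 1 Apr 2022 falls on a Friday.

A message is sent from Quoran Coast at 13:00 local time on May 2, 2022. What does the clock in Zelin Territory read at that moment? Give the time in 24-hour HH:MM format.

1 October 2021 is a Friday, so the first Sunday is October 3 and the second is October 10.
1 April 2022 is a Friday, so the first Sunday is April 3.
May 2, 2022 does not fall between 10 October 2021 and 3 April 2022, so daylight saving is not in effect and Quoran Coast is at UTC−03:00.
13:00 Quoran Coast + 3h = 16:00 UTC.
At the standard offset (UTC+02:30), 16:00 UTC + 2h30m = 18:30 Zelin Territory standard time.
Daylight saving runs 13 March – 21 October; the standard-time date in Zelin Territory, May 2, 2022, is inside that window, so Zelin Territory is at UTC+03:30.
16:00 UTC + 3h30m = 19:30 Zelin Territory.

19:30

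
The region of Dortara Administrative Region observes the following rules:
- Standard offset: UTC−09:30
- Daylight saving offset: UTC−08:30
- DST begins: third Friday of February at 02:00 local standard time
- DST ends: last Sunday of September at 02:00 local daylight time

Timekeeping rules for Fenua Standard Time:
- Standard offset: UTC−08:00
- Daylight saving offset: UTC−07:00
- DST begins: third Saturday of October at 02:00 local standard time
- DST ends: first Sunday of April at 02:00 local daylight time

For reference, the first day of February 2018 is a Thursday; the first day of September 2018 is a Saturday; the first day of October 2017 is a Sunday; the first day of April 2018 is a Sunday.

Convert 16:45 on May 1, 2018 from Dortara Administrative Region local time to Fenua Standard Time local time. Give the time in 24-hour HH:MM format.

17:15

1 February 2018 is a Thursday, so the first Friday is February 2 and the third is February 16.
1 September 2018 is a Saturday, so Sundays fall on 2, 9, 16, 23, 30; the last is September 30.
Daylight saving runs 16 February – 30 September; May 1, 2018 is inside that window, so Dortara Administrative Region is at UTC−08:30.
16:45 Dortara Administrative Region + 8h30m = 01:15 UTC (rolling into the next day, 2 May 2018).
1 October 2017 is a Sunday, so the first Saturday is October 7 and the third is October 21.
1 April 2018 is a Sunday, so the first Sunday is April 1.
At the standard offset (UTC−08:00), 01:15 UTC − 8h = 17:15 Fenua Standard Time standard time (rolling into the previous day, 1 May 2018).
The standard-time date in Fenua Standard Time, May 1, 2018, is outside the daylight-saving period (21 October 2017 – 1 April 2018), so Fenua Standard Time is on standard time, UTC−08:00.
01:15 UTC − 8h = 17:15 Fenua Standard Time (rolling into the previous day, 1 May 2018).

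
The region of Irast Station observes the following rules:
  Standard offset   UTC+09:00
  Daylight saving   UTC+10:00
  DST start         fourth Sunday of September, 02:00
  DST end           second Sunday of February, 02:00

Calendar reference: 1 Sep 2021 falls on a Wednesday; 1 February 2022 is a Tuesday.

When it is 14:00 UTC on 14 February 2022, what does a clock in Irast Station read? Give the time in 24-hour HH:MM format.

23:00

1 September 2021 is a Wednesday, so the first Sunday is September 5 and the fourth is September 26.
1 February 2022 is a Tuesday, so the first Sunday is February 6 and the second is February 13.
At the standard offset (UTC+09:00), 14:00 UTC + 9h = 23:00 Irast Station standard time.
The standard-time date in Irast Station, 14 February 2022, is outside the daylight-saving period (26 September 2021 – 13 February 2022), so Irast Station is on standard time, UTC+09:00.
14:00 UTC + 9h = 23:00 local.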